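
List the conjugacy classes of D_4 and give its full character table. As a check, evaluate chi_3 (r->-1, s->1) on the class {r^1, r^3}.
Conjugacy classes: {e} of size 1, {r^2} of size 1, {r^1, r^3} of size 2, {s, sr^2, ...} of size 2, {sr, sr^3, ...} of size 2.
Character table:
  irrep \ class              {e} (size 1)  {r^2} (size 1)  {r^1, r^3} (size 2)  {s, sr^2, ...} (size 2)  {sr, sr^3, ...} (size 2)
  chi_1 (triv)               1             1               1                    1                        1                       
  chi_2 (sign: r->1, s->-1)  1             1               1                    -1                       -1                      
  chi_3 (r->-1, s->1)        1             1               -1                   1                        -1                      
  chi_4 (r->-1, s->-1)       1             1               -1                   -1                       1                       
  chi_5 (2d, j=1)            2             -2              0                    0                        0                       

Spot check: chi_3 (r->-1, s->1) on {r^1, r^3} = -1.

Explanation: D_4 has order 2*4 = 8 with 5 conjugacy classes, hence 5 irreducibles. Sum of squared dims 1 + 1 + 1 + 1 + 4 = 8 = |G|. Linear characters come from the abelianisation; the 2-dimensional irreps have character r^k -> 2*cos(2*pi*j*k/4), reflections -> 0.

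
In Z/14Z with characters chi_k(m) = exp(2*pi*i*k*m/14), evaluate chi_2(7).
chi_2(7) = zeta_14^14 = 1

Justification: chi_2(7) = zeta_14^(2*7) = zeta_14^14. Since zeta_14^14 = 1, this equals zeta_14^0 = exp(2*pi*i*0/14) = 1.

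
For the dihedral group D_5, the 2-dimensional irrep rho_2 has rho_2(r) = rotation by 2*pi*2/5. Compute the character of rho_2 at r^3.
chi_{rho_2}(r^3) = 2*cos(2*pi*2*3/5) = -1/2 + sqrt(5)/2

Why: rho_2(r^3) is rotation by angle 2*pi*2*3/5, whose trace is 2*cos(2*pi*2*3/5) = -1/2 + sqrt(5)/2.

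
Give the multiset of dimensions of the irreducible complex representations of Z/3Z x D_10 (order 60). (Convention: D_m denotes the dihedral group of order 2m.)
Dimensions: 1, 1, 1, 1, 1, 1, 1, 1, 1, 1, 1, 1, 2, 2, 2, 2, 2, 2, 2, 2, 2, 2, 2, 2

Justification: There are 24 irreducibles (= number of conjugacy classes). Their dimensions d_i satisfy sum d_i^2 = |G| = 60: 1 + 1 + 1 + 1 + 1 + 1 + 1 + 1 + 1 + 1 + 1 + 1 + 4 + 4 + 4 + 4 + 4 + 4 + 4 + 4 + 4 + 4 + 4 + 4 = 60. (For the product with Z/3Z: each of the 3 1-dim characters of Z/3Z tensors with each irrep of D_10, giving 3 copies of each D_10-dimension.)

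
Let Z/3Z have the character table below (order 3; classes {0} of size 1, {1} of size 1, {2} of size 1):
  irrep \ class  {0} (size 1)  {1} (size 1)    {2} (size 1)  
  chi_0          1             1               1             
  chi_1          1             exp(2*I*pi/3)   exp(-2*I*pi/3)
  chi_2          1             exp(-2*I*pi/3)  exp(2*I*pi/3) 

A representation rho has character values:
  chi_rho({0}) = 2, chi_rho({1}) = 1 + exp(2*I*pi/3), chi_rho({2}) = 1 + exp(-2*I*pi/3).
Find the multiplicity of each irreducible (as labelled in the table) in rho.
Multiplicities: chi_0: 1, chi_1: 1, chi_2: 0.

Details: Use <chi_rho, chi> = (1/|G|) sum_C |C| * chi_rho(C) * conj(chi(C)) with |G| = 3 for each irreducible chi in the table:
  <chi_rho, chi_0> = (1/3)[1*(2)*conj(1) + 1*(1 + exp(2*I*pi/3))*conj(1) + 1*(1 + exp(-2*I*pi/3))*conj(1)]
      = (1/3)[(2) + (1 + exp(2*I*pi/3)) + (1 + exp(-2*I*pi/3))] = 3/3 = 1
  <chi_rho, chi_1> = (1/3)[1*(2)*conj(1) + 1*(1 + exp(2*I*pi/3))*conj(exp(2*I*pi/3)) + 1*(1 + exp(-2*I*pi/3))*conj(exp(-2*I*pi/3))]
      = (1/3)[(2) + (1 + exp(-2*I*pi/3)) + (1 + exp(2*I*pi/3))] = 3/3 = 1
  <chi_rho, chi_2> = (1/3)[1*(2)*conj(1) + 1*(1 + exp(2*I*pi/3))*conj(exp(-2*I*pi/3)) + 1*(1 + exp(-2*I*pi/3))*conj(exp(2*I*pi/3))]
      = (1/3)[(2) + (-1) + (-1)] = 0/3 = 0
(Exp terms are combined using exp(i*s)*conj(exp(i*t)) = exp(i*(s-t)), and sums of them are collapsed using the identity that for every m > 1 the m distinct m-th roots of unity sum to 0, e.g. 1 + exp(2*I*pi/3) + exp(-2*I*pi/3) = 0.)
Dimension check: dim(rho) = sum (mult * dim) = 1*1 + 1*1 + 0*1 = 2 = chi_rho(e) = 2.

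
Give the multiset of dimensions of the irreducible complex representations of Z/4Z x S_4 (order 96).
Dimensions: 1, 1, 1, 1, 1, 1, 1, 1, 2, 2, 2, 2, 3, 3, 3, 3, 3, 3, 3, 3

Solution. There are 20 irreducibles (= number of conjugacy classes). Their dimensions d_i satisfy sum d_i^2 = |G| = 96: 1 + 1 + 1 + 1 + 1 + 1 + 1 + 1 + 4 + 4 + 4 + 4 + 9 + 9 + 9 + 9 + 9 + 9 + 9 + 9 = 96. (For the product with Z/4Z: each of the 4 1-dim characters of Z/4Z tensors with each irrep of S_4, giving 4 copies of each S_4-dimension.)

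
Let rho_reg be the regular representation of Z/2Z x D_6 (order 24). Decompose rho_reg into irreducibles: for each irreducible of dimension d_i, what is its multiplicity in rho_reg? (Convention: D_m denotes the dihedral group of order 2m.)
Each irreducible V_i of dimension d_i appears with multiplicity d_i, i.e. rho_reg = (direct sum over all irreducibles V_i) d_i V_i. The irreducible dimensions for Z/2Z x D_6 are 1, 1, 1, 1, 1, 1, 1, 1, 2, 2, 2, 2: 8 irreducibles of dimension 1, each with multiplicity 1; 4 irreducibles of dimension 2, each with multiplicity 2. Total dimension 8*1*1 + 4*2*2 = 24 = |G|.

Reasoning: General theorem: in the regular representation of a finite group G, each irreducible appears with multiplicity equal to its dimension. Check: dim(rho_reg) = sum d_i^2 = 1 + 1 + 1 + 1 + 1 + 1 + 1 + 1 + 4 + 4 + 4 + 4 = 24 = |G|.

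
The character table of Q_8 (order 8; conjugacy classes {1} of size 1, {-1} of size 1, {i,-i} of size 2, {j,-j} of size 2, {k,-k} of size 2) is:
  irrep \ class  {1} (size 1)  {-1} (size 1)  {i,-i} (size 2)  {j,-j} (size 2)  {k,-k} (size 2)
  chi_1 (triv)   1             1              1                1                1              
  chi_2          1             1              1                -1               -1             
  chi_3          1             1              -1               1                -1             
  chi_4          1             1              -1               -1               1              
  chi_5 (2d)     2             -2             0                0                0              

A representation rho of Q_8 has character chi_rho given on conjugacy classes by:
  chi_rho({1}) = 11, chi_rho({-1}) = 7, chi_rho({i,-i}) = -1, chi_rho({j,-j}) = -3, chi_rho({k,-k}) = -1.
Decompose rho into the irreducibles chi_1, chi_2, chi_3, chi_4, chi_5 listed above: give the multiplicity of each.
Multiplicities: chi_1: 1, chi_2: 3, chi_3: 2, chi_4: 3, chi_5: 1.

Use <chi_rho, chi> = (1/|G|) sum_C |C| * chi_rho(C) * conj(chi(C)) with |G| = 8 for each irreducible chi in the table:
  <chi_rho, chi_1> = (1/8)[1*(11)*conj(1) + 1*(7)*conj(1) + 2*(-1)*conj(1) + 2*(-3)*conj(1) + 2*(-1)*conj(1)]
      = (1/8)[(11) + (7) + (-2) + (-6) + (-2)] = 8/8 = 1
  <chi_rho, chi_2> = (1/8)[1*(11)*conj(1) + 1*(7)*conj(1) + 2*(-1)*conj(1) + 2*(-3)*conj(-1) + 2*(-1)*conj(-1)]
      = (1/8)[(11) + (7) + (-2) + (6) + (2)] = 24/8 = 3
  <chi_rho, chi_3> = (1/8)[1*(11)*conj(1) + 1*(7)*conj(1) + 2*(-1)*conj(-1) + 2*(-3)*conj(1) + 2*(-1)*conj(-1)]
      = (1/8)[(11) + (7) + (2) + (-6) + (2)] = 16/8 = 2
  <chi_rho, chi_4> = (1/8)[1*(11)*conj(1) + 1*(7)*conj(1) + 2*(-1)*conj(-1) + 2*(-3)*conj(-1) + 2*(-1)*conj(1)]
      = (1/8)[(11) + (7) + (2) + (6) + (-2)] = 24/8 = 3
  <chi_rho, chi_5> = (1/8)[1*(11)*conj(2) + 1*(7)*conj(-2) + 2*(-1)*conj(0) + 2*(-3)*conj(0) + 2*(-1)*conj(0)]
      = (1/8)[(22) + (-14) + (0) + (0) + (0)] = 8/8 = 1
Dimension check: dim(rho) = sum (mult * dim) = 1*1 + 3*1 + 2*1 + 3*1 + 1*2 = 11 = chi_rho(e) = 11.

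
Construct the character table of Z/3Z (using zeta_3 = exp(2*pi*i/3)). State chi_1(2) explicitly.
Character table of Z/3Z (irreps indexed chi_0,...,chi_2 with chi_k(m) = zeta_3^(k*m), zeta_3 = exp(2*pi*i/3)):
  irrep \ class  {0} (size 1)  {1} (size 1)    {2} (size 1)  
  chi_0          1             1               1             
  chi_1          1             exp(2*I*pi/3)   exp(-2*I*pi/3)
  chi_2          1             exp(-2*I*pi/3)  exp(2*I*pi/3) 

Spot check: chi_1(2) = zeta_3^(1*2) = zeta_3^2 = exp(-2*I*pi/3).

Argument: Z/3Z is abelian, so all 3 irreducible complex representations are 1-dimensional. They are given by chi_k(m) = zeta_3^(k*m) for k = 0,...,2. Row orthogonality: sum_m chi_k(m) conj(chi_l(m)) = 3 * [k = l].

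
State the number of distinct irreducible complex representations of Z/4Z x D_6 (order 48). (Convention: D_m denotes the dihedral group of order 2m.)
24

Argument: The number of irreducible complex representations of a finite group equals its number of conjugacy classes. For a direct product, #classes(G x H) = #classes(G) * #classes(H). Z/4Z has 4 classes (abelian), D_6 has 6 classes, so 4 * 6 = 24, so Z/4Z x D_6 (order 48) has exactly 24 irreducible complex representations.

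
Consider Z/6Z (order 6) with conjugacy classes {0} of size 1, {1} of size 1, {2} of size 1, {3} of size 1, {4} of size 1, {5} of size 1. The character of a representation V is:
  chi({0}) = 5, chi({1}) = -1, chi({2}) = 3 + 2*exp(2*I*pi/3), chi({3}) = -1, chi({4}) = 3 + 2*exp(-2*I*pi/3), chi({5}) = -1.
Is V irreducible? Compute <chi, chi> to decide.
Not irreducible (reducible): <chi, chi> = 7 > 1.

Reasoning: <chi, chi> = (1/|G|) sum_C |C| * |chi(C)|^2 = (1/6)[1*|5|^2 + 1*|-1|^2 + 1*|3 + 2*exp(2*I*pi/3)|^2 + 1*|-1|^2 + 1*|3 + 2*exp(-2*I*pi/3)|^2 + 1*|-1|^2]
  = (1/6)[(25) + (1) + (7) + (1) + (7) + (1)] = 42/6 = 7.
(Exp terms are combined using exp(i*s)*conj(exp(i*t)) = exp(i*(s-t)), and sums of them are collapsed using the identity that for every m > 1 the m distinct m-th roots of unity sum to 0, e.g. 1 + exp(2*I*pi/3) + exp(-2*I*pi/3) = 0.)
A character is irreducible iff <chi, chi> = 1, so this representation is reducible.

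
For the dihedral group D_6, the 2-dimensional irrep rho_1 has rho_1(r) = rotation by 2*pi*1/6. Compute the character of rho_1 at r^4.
chi_{rho_1}(r^4) = 2*cos(2*pi*1*4/6) = -1

Solution. rho_1(r^4) is rotation by angle 2*pi*1*4/6, whose trace is 2*cos(2*pi*1*4/6) = -1.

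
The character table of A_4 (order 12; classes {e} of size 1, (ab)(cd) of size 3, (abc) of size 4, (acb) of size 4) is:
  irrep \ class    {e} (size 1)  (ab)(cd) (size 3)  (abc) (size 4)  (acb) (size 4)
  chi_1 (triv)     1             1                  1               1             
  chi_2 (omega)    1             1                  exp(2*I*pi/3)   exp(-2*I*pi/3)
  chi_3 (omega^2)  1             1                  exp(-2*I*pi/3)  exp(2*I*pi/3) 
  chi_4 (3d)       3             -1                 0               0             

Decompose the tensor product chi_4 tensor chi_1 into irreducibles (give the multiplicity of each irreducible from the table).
chi_4 tensor chi_1 = chi_4 (all other irreducibles have multiplicity 0).

Argument: The character of a tensor product is the pointwise product (chi_4 * chi_1)(C) = chi_4(C) * chi_1(C):
  {e}: (3)*(1), (ab)(cd): (-1)*(1), (abc): (0)*(1), (acb): (0)*(1)
so (chi_4 * chi_1) takes values
  {e} -> 3, (ab)(cd) -> -1, (abc) -> 0, (acb) -> 0.
Now take the inner product of this character with each irreducible chi from the table, <chi_4*chi_1, chi> = (1/12) sum_C |C| (chi_4*chi_1)(C) conj(chi(C)):
  <chi_4*chi_1, chi_1> = (1/12)[1*(3)*conj(1) + 3*(-1)*conj(1) + 4*(0)*conj(1) + 4*(0)*conj(1)]
      = (1/12)[(3) + (-3) + (0) + (0)] = 0/12 = 0
  <chi_4*chi_1, chi_2> = (1/12)[1*(3)*conj(1) + 3*(-1)*conj(1) + 4*(0)*conj(exp(2*I*pi/3)) + 4*(0)*conj(exp(-2*I*pi/3))]
      = (1/12)[(3) + (-3) + (0) + (0)] = 0/12 = 0
  <chi_4*chi_1, chi_3> = (1/12)[1*(3)*conj(1) + 3*(-1)*conj(1) + 4*(0)*conj(exp(-2*I*pi/3)) + 4*(0)*conj(exp(2*I*pi/3))]
      = (1/12)[(3) + (-3) + (0) + (0)] = 0/12 = 0
  <chi_4*chi_1, chi_4> = (1/12)[1*(3)*conj(3) + 3*(-1)*conj(-1) + 4*(0)*conj(0) + 4*(0)*conj(0)]
      = (1/12)[(9) + (3) + (0) + (0)] = 12/12 = 1
(Exp terms are combined using exp(i*s)*conj(exp(i*t)) = exp(i*(s-t)), and sums of them are collapsed using the identity that for every m > 1 the m distinct m-th roots of unity sum to 0, e.g. 1 + exp(2*I*pi/3) + exp(-2*I*pi/3) = 0.)
Hence the multiplicities are chi_4: 1. Dimension check: dim(chi_4)*dim(chi_1) = 3*1 = 3 and sum (mult * dim) = 1*3 = 3.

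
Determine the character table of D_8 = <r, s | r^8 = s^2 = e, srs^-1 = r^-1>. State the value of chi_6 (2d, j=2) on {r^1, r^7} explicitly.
Conjugacy classes: {e} of size 1, {r^4} of size 1, {r^1, r^7} of size 2, {r^2, r^6} of size 2, {r^3, r^5} of size 2, {s, sr^2, ...} of size 4, {sr, sr^3, ...} of size 4.
Character table:
  irrep \ class              {e} (size 1)  {r^4} (size 1)  {r^1, r^7} (size 2)  {r^2, r^6} (size 2)  {r^3, r^5} (size 2)  {s, sr^2, ...} (size 4)  {sr, sr^3, ...} (size 4)
  chi_1 (triv)               1             1               1                    1                    1                    1                        1                       
  chi_2 (sign: r->1, s->-1)  1             1               1                    1                    1                    -1                       -1                      
  chi_3 (r->-1, s->1)        1             1               -1                   1                    -1                   1                        -1                      
  chi_4 (r->-1, s->-1)       1             1               -1                   1                    -1                   -1                       1                       
  chi_5 (2d, j=1)            2             -2              sqrt(2)              0                    -sqrt(2)             0                        0                       
  chi_6 (2d, j=2)            2             2               0                    -2                   0                    0                        0                       
  chi_7 (2d, j=3)            2             -2              -sqrt(2)             0                    sqrt(2)              0                        0                       

Spot check: chi_6 (2d, j=2) on {r^1, r^7} = 0.

Justification: D_8 has order 2*8 = 16 with 7 conjugacy classes, hence 7 irreducibles. Sum of squared dims 1 + 1 + 1 + 1 + 4 + 4 + 4 = 16 = |G|. Linear characters come from the abelianisation; the 2-dimensional irreps have character r^k -> 2*cos(2*pi*j*k/8), reflections -> 0.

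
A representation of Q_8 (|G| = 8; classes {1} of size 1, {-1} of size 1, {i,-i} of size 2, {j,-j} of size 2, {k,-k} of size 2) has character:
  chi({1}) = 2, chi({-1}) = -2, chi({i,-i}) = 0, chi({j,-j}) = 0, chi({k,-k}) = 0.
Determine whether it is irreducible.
Irreducible: <chi, chi> = 1.

Explanation: <chi, chi> = (1/|G|) sum_C |C| * |chi(C)|^2 = (1/8)[1*|2|^2 + 1*|-2|^2 + 2*|0|^2 + 2*|0|^2 + 2*|0|^2]
  = (1/8)[(4) + (4) + (0) + (0) + (0)] = 8/8 = 1.
A character is irreducible iff <chi, chi> = 1, so this representation is irreducible.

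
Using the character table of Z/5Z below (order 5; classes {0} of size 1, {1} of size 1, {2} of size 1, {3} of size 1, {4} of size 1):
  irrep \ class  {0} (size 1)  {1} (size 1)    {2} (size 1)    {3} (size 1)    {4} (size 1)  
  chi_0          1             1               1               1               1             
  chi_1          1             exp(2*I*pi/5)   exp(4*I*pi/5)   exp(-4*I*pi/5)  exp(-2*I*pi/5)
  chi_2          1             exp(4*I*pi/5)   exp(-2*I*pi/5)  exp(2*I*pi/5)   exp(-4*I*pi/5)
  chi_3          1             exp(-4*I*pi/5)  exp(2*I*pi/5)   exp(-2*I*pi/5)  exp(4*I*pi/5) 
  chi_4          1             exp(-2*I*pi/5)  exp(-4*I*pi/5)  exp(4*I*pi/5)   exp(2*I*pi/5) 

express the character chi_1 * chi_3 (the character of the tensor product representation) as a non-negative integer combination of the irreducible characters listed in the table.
chi_1 tensor chi_3 = chi_4 (all other irreducibles have multiplicity 0).

The character of a tensor product is the pointwise product (chi_1 * chi_3)(C) = chi_1(C) * chi_3(C):
  {0}: (1)*(1), {1}: (exp(2*I*pi/5))*(exp(-4*I*pi/5)), {2}: (exp(4*I*pi/5))*(exp(2*I*pi/5)), {3}: (exp(-4*I*pi/5))*(exp(-2*I*pi/5)), {4}: (exp(-2*I*pi/5))*(exp(4*I*pi/5))
so (chi_1 * chi_3) takes values
  {0} -> 1, {1} -> exp(-2*I*pi/5), {2} -> exp(-4*I*pi/5), {3} -> exp(4*I*pi/5), {4} -> exp(2*I*pi/5).
Now take the inner product of this character with each irreducible chi from the table, <chi_1*chi_3, chi> = (1/5) sum_C |C| (chi_1*chi_3)(C) conj(chi(C)):
  <chi_1*chi_3, chi_0> = (1/5)[1*(1)*conj(1) + 1*(exp(-2*I*pi/5))*conj(1) + 1*(exp(-4*I*pi/5))*conj(1) + 1*(exp(4*I*pi/5))*conj(1) + 1*(exp(2*I*pi/5))*conj(1)]
      = (1/5)[(1) + (exp(-2*I*pi/5)) + (exp(-4*I*pi/5)) + (exp(4*I*pi/5)) + (exp(2*I*pi/5))] = 0/5 = 0
  <chi_1*chi_3, chi_1> = (1/5)[1*(1)*conj(1) + 1*(exp(-2*I*pi/5))*conj(exp(2*I*pi/5)) + 1*(exp(-4*I*pi/5))*conj(exp(4*I*pi/5)) + 1*(exp(4*I*pi/5))*conj(exp(-4*I*pi/5)) + 1*(exp(2*I*pi/5))*conj(exp(-2*I*pi/5))]
      = (1/5)[(1) + (exp(-4*I*pi/5)) + (exp(2*I*pi/5)) + (exp(-2*I*pi/5)) + (exp(4*I*pi/5))] = 0/5 = 0
  <chi_1*chi_3, chi_2> = (1/5)[1*(1)*conj(1) + 1*(exp(-2*I*pi/5))*conj(exp(4*I*pi/5)) + 1*(exp(-4*I*pi/5))*conj(exp(-2*I*pi/5)) + 1*(exp(4*I*pi/5))*conj(exp(2*I*pi/5)) + 1*(exp(2*I*pi/5))*conj(exp(-4*I*pi/5))]
      = (1/5)[(1) + (exp(4*I*pi/5)) + (exp(-2*I*pi/5)) + (exp(2*I*pi/5)) + (exp(-4*I*pi/5))] = 0/5 = 0
  <chi_1*chi_3, chi_3> = (1/5)[1*(1)*conj(1) + 1*(exp(-2*I*pi/5))*conj(exp(-4*I*pi/5)) + 1*(exp(-4*I*pi/5))*conj(exp(2*I*pi/5)) + 1*(exp(4*I*pi/5))*conj(exp(-2*I*pi/5)) + 1*(exp(2*I*pi/5))*conj(exp(4*I*pi/5))]
      = (1/5)[(1) + (exp(2*I*pi/5)) + (exp(4*I*pi/5)) + (exp(-4*I*pi/5)) + (exp(-2*I*pi/5))] = 0/5 = 0
  <chi_1*chi_3, chi_4> = (1/5)[1*(1)*conj(1) + 1*(exp(-2*I*pi/5))*conj(exp(-2*I*pi/5)) + 1*(exp(-4*I*pi/5))*conj(exp(-4*I*pi/5)) + 1*(exp(4*I*pi/5))*conj(exp(4*I*pi/5)) + 1*(exp(2*I*pi/5))*conj(exp(2*I*pi/5))]
      = (1/5)[(1) + (1) + (1) + (1) + (1)] = 5/5 = 1
(Exp terms are combined using exp(i*s)*conj(exp(i*t)) = exp(i*(s-t)), and sums of them are collapsed using the identity that for every m > 1 the m distinct m-th roots of unity sum to 0, e.g. 1 + exp(2*I*pi/3) + exp(-2*I*pi/3) = 0.)
Hence the multiplicities are chi_4: 1. Dimension check: dim(chi_1)*dim(chi_3) = 1*1 = 1 and sum (mult * dim) = 1*1 = 1.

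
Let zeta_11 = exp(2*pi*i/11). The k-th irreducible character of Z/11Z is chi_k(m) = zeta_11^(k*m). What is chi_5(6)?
chi_5(6) = zeta_11^30 = exp(-6*I*pi/11)

Working: chi_5(6) = zeta_11^(5*6) = zeta_11^30. Since zeta_11^11 = 1, this equals zeta_11^8 = exp(2*pi*i*8/11) = exp(-6*I*pi/11).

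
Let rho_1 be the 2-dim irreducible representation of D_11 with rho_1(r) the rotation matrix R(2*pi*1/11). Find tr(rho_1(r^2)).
chi_{rho_1}(r^2) = 2*cos(2*pi*1*2/11) = 2*cos(4*pi/11)

Derivation: rho_1(r^2) is rotation by angle 2*pi*1*2/11, whose trace is 2*cos(2*pi*1*2/11) = 2*cos(4*pi/11).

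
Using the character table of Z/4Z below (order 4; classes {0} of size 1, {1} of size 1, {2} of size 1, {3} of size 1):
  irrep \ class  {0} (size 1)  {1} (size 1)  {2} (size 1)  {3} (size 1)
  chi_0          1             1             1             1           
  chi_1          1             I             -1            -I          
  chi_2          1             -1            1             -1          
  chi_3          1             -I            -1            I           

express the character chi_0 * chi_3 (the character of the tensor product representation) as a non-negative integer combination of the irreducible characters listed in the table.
chi_0 tensor chi_3 = chi_3 (all other irreducibles have multiplicity 0).

The character of a tensor product is the pointwise product (chi_0 * chi_3)(C) = chi_0(C) * chi_3(C):
  {0}: (1)*(1), {1}: (1)*(-I), {2}: (1)*(-1), {3}: (1)*(I)
so (chi_0 * chi_3) takes values
  {0} -> 1, {1} -> -I, {2} -> -1, {3} -> I.
Now take the inner product of this character with each irreducible chi from the table, <chi_0*chi_3, chi> = (1/4) sum_C |C| (chi_0*chi_3)(C) conj(chi(C)):
  <chi_0*chi_3, chi_0> = (1/4)[1*(1)*conj(1) + 1*(-I)*conj(1) + 1*(-1)*conj(1) + 1*(I)*conj(1)]
      = (1/4)[(1) + (-I) + (-1) + (I)] = 0/4 = 0
  <chi_0*chi_3, chi_1> = (1/4)[1*(1)*conj(1) + 1*(-I)*conj(I) + 1*(-1)*conj(-1) + 1*(I)*conj(-I)]
      = (1/4)[(1) + (-1) + (1) + (-1)] = 0/4 = 0
  <chi_0*chi_3, chi_2> = (1/4)[1*(1)*conj(1) + 1*(-I)*conj(-1) + 1*(-1)*conj(1) + 1*(I)*conj(-1)]
      = (1/4)[(1) + (I) + (-1) + (-I)] = 0/4 = 0
  <chi_0*chi_3, chi_3> = (1/4)[1*(1)*conj(1) + 1*(-I)*conj(-I) + 1*(-1)*conj(-1) + 1*(I)*conj(I)]
      = (1/4)[(1) + (1) + (1) + (1)] = 4/4 = 1
(Exp terms are combined using exp(i*s)*conj(exp(i*t)) = exp(i*(s-t)), and sums of them are collapsed using the identity that for every m > 1 the m distinct m-th roots of unity sum to 0, e.g. 1 + exp(2*I*pi/3) + exp(-2*I*pi/3) = 0.)
Hence the multiplicities are chi_3: 1. Dimension check: dim(chi_0)*dim(chi_3) = 1*1 = 1 and sum (mult * dim) = 1*1 = 1.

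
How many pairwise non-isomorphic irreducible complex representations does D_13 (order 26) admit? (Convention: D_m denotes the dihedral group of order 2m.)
8

Why: The number of irreducible complex representations of a finite group equals its number of conjugacy classes. D_13 has 8 conjugacy classes ((n+3)/2 for n odd), so D_13 (order 26) has exactly 8 irreducible complex representations.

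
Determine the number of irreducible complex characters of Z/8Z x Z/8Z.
64

Details: The number of irreducible complex representations of a finite group equals its number of conjugacy classes. Z/8Z x Z/8Z is abelian of order 64, so every element is its own conjugacy class: 64 classes, so Z/8Z x Z/8Z (order 64) has exactly 64 irreducible complex representations.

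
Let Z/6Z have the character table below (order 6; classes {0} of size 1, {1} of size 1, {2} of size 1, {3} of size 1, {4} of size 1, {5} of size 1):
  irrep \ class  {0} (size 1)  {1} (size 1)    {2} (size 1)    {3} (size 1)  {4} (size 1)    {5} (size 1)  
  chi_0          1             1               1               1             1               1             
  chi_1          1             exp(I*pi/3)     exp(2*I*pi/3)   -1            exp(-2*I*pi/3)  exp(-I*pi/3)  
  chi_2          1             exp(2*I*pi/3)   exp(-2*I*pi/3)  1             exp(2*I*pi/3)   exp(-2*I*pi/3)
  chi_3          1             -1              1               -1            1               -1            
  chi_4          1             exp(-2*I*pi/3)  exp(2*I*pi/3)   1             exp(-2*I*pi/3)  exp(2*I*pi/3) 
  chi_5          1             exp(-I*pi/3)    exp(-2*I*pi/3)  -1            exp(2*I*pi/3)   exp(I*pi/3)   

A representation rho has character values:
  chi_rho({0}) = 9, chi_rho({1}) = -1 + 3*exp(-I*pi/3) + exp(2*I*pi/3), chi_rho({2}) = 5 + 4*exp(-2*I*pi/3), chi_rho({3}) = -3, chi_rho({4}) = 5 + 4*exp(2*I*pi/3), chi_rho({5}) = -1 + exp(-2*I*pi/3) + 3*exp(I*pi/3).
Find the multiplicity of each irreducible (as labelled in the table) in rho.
Multiplicities: chi_0: 2, chi_1: 0, chi_2: 1, chi_3: 3, chi_4: 0, chi_5: 3.

Explanation: Use <chi_rho, chi> = (1/|G|) sum_C |C| * chi_rho(C) * conj(chi(C)) with |G| = 6 for each irreducible chi in the table:
  <chi_rho, chi_0> = (1/6)[1*(9)*conj(1) + 1*(-1 + 3*exp(-I*pi/3) + exp(2*I*pi/3))*conj(1) + 1*(5 + 4*exp(-2*I*pi/3))*conj(1) + 1*(-3)*conj(1) + 1*(5 + 4*exp(2*I*pi/3))*conj(1) + 1*(-1 + exp(-2*I*pi/3) + 3*exp(I*pi/3))*conj(1)]
      = (1/6)[(9) + (-1 + 3*exp(-I*pi/3) + exp(2*I*pi/3)) + (5 + 4*exp(-2*I*pi/3)) + (-3) + (5 + 4*exp(2*I*pi/3)) + (-1 + exp(-2*I*pi/3) + 3*exp(I*pi/3))] = 12/6 = 2
  <chi_rho, chi_1> = (1/6)[1*(9)*conj(1) + 1*(-1 + 3*exp(-I*pi/3) + exp(2*I*pi/3))*conj(exp(I*pi/3)) + 1*(5 + 4*exp(-2*I*pi/3))*conj(exp(2*I*pi/3)) + 1*(-3)*conj(-1) + 1*(5 + 4*exp(2*I*pi/3))*conj(exp(-2*I*pi/3)) + 1*(-1 + exp(-2*I*pi/3) + 3*exp(I*pi/3))*conj(exp(-I*pi/3))]
      = (1/6)[(9) + (3*exp(-2*I*pi/3) - exp(-I*pi/3) + exp(I*pi/3)) + (5*exp(-2*I*pi/3) + 4*exp(2*I*pi/3)) + (3) + (4*exp(-2*I*pi/3) + 5*exp(2*I*pi/3)) + (-exp(I*pi/3) + exp(-I*pi/3) + 3*exp(2*I*pi/3))] = 0/6 = 0
  <chi_rho, chi_2> = (1/6)[1*(9)*conj(1) + 1*(-1 + 3*exp(-I*pi/3) + exp(2*I*pi/3))*conj(exp(2*I*pi/3)) + 1*(5 + 4*exp(-2*I*pi/3))*conj(exp(-2*I*pi/3)) + 1*(-3)*conj(1) + 1*(5 + 4*exp(2*I*pi/3))*conj(exp(2*I*pi/3)) + 1*(-1 + exp(-2*I*pi/3) + 3*exp(I*pi/3))*conj(exp(-2*I*pi/3))]
      = (1/6)[(9) + (-2 - exp(-2*I*pi/3)) + (4 + 5*exp(2*I*pi/3)) + (-3) + (4 + 5*exp(-2*I*pi/3)) + (-2 - exp(2*I*pi/3))] = 6/6 = 1
  <chi_rho, chi_3> = (1/6)[1*(9)*conj(1) + 1*(-1 + 3*exp(-I*pi/3) + exp(2*I*pi/3))*conj(-1) + 1*(5 + 4*exp(-2*I*pi/3))*conj(1) + 1*(-3)*conj(-1) + 1*(5 + 4*exp(2*I*pi/3))*conj(1) + 1*(-1 + exp(-2*I*pi/3) + 3*exp(I*pi/3))*conj(-1)]
      = (1/6)[(9) + (1 - exp(2*I*pi/3) - 3*exp(-I*pi/3)) + (5 + 4*exp(-2*I*pi/3)) + (3) + (5 + 4*exp(2*I*pi/3)) + (1 - 3*exp(I*pi/3) - exp(-2*I*pi/3))] = 18/6 = 3
  <chi_rho, chi_4> = (1/6)[1*(9)*conj(1) + 1*(-1 + 3*exp(-I*pi/3) + exp(2*I*pi/3))*conj(exp(-2*I*pi/3)) + 1*(5 + 4*exp(-2*I*pi/3))*conj(exp(2*I*pi/3)) + 1*(-3)*conj(1) + 1*(5 + 4*exp(2*I*pi/3))*conj(exp(-2*I*pi/3)) + 1*(-1 + exp(-2*I*pi/3) + 3*exp(I*pi/3))*conj(exp(2*I*pi/3))]
      = (1/6)[(9) + (exp(-2*I*pi/3) - exp(2*I*pi/3) + 3*exp(I*pi/3)) + (5*exp(-2*I*pi/3) + 4*exp(2*I*pi/3)) + (-3) + (4*exp(-2*I*pi/3) + 5*exp(2*I*pi/3)) + (3*exp(-I*pi/3) + exp(2*I*pi/3) - exp(-2*I*pi/3))] = 0/6 = 0
  <chi_rho, chi_5> = (1/6)[1*(9)*conj(1) + 1*(-1 + 3*exp(-I*pi/3) + exp(2*I*pi/3))*conj(exp(-I*pi/3)) + 1*(5 + 4*exp(-2*I*pi/3))*conj(exp(-2*I*pi/3)) + 1*(-3)*conj(-1) + 1*(5 + 4*exp(2*I*pi/3))*conj(exp(2*I*pi/3)) + 1*(-1 + exp(-2*I*pi/3) + 3*exp(I*pi/3))*conj(exp(I*pi/3))]
      = (1/6)[(9) + (2 - exp(I*pi/3)) + (4 + 5*exp(2*I*pi/3)) + (3) + (4 + 5*exp(-2*I*pi/3)) + (2 - exp(-I*pi/3))] = 18/6 = 3
(Exp terms are combined using exp(i*s)*conj(exp(i*t)) = exp(i*(s-t)), and sums of them are collapsed using the identity that for every m > 1 the m distinct m-th roots of unity sum to 0, e.g. 1 + exp(2*I*pi/3) + exp(-2*I*pi/3) = 0.)
Dimension check: dim(rho) = sum (mult * dim) = 2*1 + 0*1 + 1*1 + 3*1 + 0*1 + 3*1 = 9 = chi_rho(e) = 9.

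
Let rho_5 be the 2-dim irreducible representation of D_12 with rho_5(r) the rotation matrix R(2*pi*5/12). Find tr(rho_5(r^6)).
chi_{rho_5}(r^6) = 2*cos(2*pi*5*6/12) = -2

Explanation: rho_5(r^6) is rotation by angle 2*pi*5*6/12, whose trace is 2*cos(2*pi*5*6/12) = -2.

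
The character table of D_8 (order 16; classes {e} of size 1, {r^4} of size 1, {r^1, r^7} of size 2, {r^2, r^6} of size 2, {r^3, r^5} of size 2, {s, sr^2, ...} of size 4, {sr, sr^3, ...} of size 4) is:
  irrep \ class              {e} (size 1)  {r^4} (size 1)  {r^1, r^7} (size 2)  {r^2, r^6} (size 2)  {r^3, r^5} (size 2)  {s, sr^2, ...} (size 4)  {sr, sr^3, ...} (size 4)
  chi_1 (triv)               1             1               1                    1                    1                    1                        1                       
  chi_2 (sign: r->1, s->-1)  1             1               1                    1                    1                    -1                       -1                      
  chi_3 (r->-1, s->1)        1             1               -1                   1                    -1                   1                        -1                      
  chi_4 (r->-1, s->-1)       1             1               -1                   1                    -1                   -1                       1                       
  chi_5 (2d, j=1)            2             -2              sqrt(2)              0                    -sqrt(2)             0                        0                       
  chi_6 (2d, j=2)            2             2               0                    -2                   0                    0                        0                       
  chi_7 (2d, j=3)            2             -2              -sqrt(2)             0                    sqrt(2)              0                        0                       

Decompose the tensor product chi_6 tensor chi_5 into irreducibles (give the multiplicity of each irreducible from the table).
chi_6 tensor chi_5 = chi_5 + chi_7 (all other irreducibles have multiplicity 0).

Derivation: The character of a tensor product is the pointwise product (chi_6 * chi_5)(C) = chi_6(C) * chi_5(C):
  {e}: (2)*(2), {r^4}: (2)*(-2), {r^1, r^7}: (0)*(sqrt(2)), {r^2, r^6}: (-2)*(0), {r^3, r^5}: (0)*(-sqrt(2)), {s, sr^2, ...}: (0)*(0), {sr, sr^3, ...}: (0)*(0)
so (chi_6 * chi_5) takes values
  {e} -> 4, {r^4} -> -4, {r^1, r^7} -> 0, {r^2, r^6} -> 0, {r^3, r^5} -> 0, {s, sr^2, ...} -> 0, {sr, sr^3, ...} -> 0.
Now take the inner product of this character with each irreducible chi from the table, <chi_6*chi_5, chi> = (1/16) sum_C |C| (chi_6*chi_5)(C) conj(chi(C)):
  <chi_6*chi_5, chi_1> = (1/16)[1*(4)*conj(1) + 1*(-4)*conj(1) + 2*(0)*conj(1) + 2*(0)*conj(1) + 2*(0)*conj(1) + 4*(0)*conj(1) + 4*(0)*conj(1)]
      = (1/16)[(4) + (-4) + (0) + (0) + (0) + (0) + (0)] = 0/16 = 0
  <chi_6*chi_5, chi_2> = (1/16)[1*(4)*conj(1) + 1*(-4)*conj(1) + 2*(0)*conj(1) + 2*(0)*conj(1) + 2*(0)*conj(1) + 4*(0)*conj(-1) + 4*(0)*conj(-1)]
      = (1/16)[(4) + (-4) + (0) + (0) + (0) + (0) + (0)] = 0/16 = 0
  <chi_6*chi_5, chi_3> = (1/16)[1*(4)*conj(1) + 1*(-4)*conj(1) + 2*(0)*conj(-1) + 2*(0)*conj(1) + 2*(0)*conj(-1) + 4*(0)*conj(1) + 4*(0)*conj(-1)]
      = (1/16)[(4) + (-4) + (0) + (0) + (0) + (0) + (0)] = 0/16 = 0
  <chi_6*chi_5, chi_4> = (1/16)[1*(4)*conj(1) + 1*(-4)*conj(1) + 2*(0)*conj(-1) + 2*(0)*conj(1) + 2*(0)*conj(-1) + 4*(0)*conj(-1) + 4*(0)*conj(1)]
      = (1/16)[(4) + (-4) + (0) + (0) + (0) + (0) + (0)] = 0/16 = 0
  <chi_6*chi_5, chi_5> = (1/16)[1*(4)*conj(2) + 1*(-4)*conj(-2) + 2*(0)*conj(sqrt(2)) + 2*(0)*conj(0) + 2*(0)*conj(-sqrt(2)) + 4*(0)*conj(0) + 4*(0)*conj(0)]
      = (1/16)[(8) + (8) + (0) + (0) + (0) + (0) + (0)] = 16/16 = 1
  <chi_6*chi_5, chi_6> = (1/16)[1*(4)*conj(2) + 1*(-4)*conj(2) + 2*(0)*conj(0) + 2*(0)*conj(-2) + 2*(0)*conj(0) + 4*(0)*conj(0) + 4*(0)*conj(0)]
      = (1/16)[(8) + (-8) + (0) + (0) + (0) + (0) + (0)] = 0/16 = 0
  <chi_6*chi_5, chi_7> = (1/16)[1*(4)*conj(2) + 1*(-4)*conj(-2) + 2*(0)*conj(-sqrt(2)) + 2*(0)*conj(0) + 2*(0)*conj(sqrt(2)) + 4*(0)*conj(0) + 4*(0)*conj(0)]
      = (1/16)[(8) + (8) + (0) + (0) + (0) + (0) + (0)] = 16/16 = 1
Hence the multiplicities are chi_5: 1, chi_7: 1. Dimension check: dim(chi_6)*dim(chi_5) = 2*2 = 4 and sum (mult * dim) = 1*2 + 1*2 = 4.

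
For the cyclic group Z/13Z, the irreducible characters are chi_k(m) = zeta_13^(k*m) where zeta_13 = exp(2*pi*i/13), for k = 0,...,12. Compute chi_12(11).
chi_12(11) = zeta_13^132 = exp(4*I*pi/13)

Why: chi_12(11) = zeta_13^(12*11) = zeta_13^132. Since zeta_13^13 = 1, this equals zeta_13^2 = exp(2*pi*i*2/13) = exp(4*I*pi/13).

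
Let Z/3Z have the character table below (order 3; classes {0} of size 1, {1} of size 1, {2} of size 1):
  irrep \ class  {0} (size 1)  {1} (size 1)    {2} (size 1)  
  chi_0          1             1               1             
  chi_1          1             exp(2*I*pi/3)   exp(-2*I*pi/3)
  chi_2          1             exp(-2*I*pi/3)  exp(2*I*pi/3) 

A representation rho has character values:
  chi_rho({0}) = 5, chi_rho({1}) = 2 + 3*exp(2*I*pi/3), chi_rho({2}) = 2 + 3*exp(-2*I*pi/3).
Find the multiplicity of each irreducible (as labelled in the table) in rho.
Multiplicities: chi_0: 2, chi_1: 3, chi_2: 0.

Why: Use <chi_rho, chi> = (1/|G|) sum_C |C| * chi_rho(C) * conj(chi(C)) with |G| = 3 for each irreducible chi in the table:
  <chi_rho, chi_0> = (1/3)[1*(5)*conj(1) + 1*(2 + 3*exp(2*I*pi/3))*conj(1) + 1*(2 + 3*exp(-2*I*pi/3))*conj(1)]
      = (1/3)[(5) + (2 + 3*exp(2*I*pi/3)) + (2 + 3*exp(-2*I*pi/3))] = 6/3 = 2
  <chi_rho, chi_1> = (1/3)[1*(5)*conj(1) + 1*(2 + 3*exp(2*I*pi/3))*conj(exp(2*I*pi/3)) + 1*(2 + 3*exp(-2*I*pi/3))*conj(exp(-2*I*pi/3))]
      = (1/3)[(5) + (3 + 2*exp(-2*I*pi/3)) + (3 + 2*exp(2*I*pi/3))] = 9/3 = 3
  <chi_rho, chi_2> = (1/3)[1*(5)*conj(1) + 1*(2 + 3*exp(2*I*pi/3))*conj(exp(-2*I*pi/3)) + 1*(2 + 3*exp(-2*I*pi/3))*conj(exp(2*I*pi/3))]
      = (1/3)[(5) + (3*exp(-2*I*pi/3) + 2*exp(2*I*pi/3)) + (2*exp(-2*I*pi/3) + 3*exp(2*I*pi/3))] = 0/3 = 0
(Exp terms are combined using exp(i*s)*conj(exp(i*t)) = exp(i*(s-t)), and sums of them are collapsed using the identity that for every m > 1 the m distinct m-th roots of unity sum to 0, e.g. 1 + exp(2*I*pi/3) + exp(-2*I*pi/3) = 0.)
Dimension check: dim(rho) = sum (mult * dim) = 2*1 + 3*1 + 0*1 = 5 = chi_rho(e) = 5.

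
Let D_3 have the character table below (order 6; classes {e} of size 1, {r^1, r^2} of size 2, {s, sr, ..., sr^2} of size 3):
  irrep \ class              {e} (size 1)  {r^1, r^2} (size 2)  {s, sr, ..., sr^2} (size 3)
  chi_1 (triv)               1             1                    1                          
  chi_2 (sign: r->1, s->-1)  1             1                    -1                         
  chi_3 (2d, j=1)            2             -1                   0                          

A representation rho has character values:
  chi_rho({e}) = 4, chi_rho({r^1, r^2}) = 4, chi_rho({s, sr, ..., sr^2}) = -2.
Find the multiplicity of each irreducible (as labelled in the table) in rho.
Multiplicities: chi_1: 1, chi_2: 3, chi_3: 0.

Solution. Use <chi_rho, chi> = (1/|G|) sum_C |C| * chi_rho(C) * conj(chi(C)) with |G| = 6 for each irreducible chi in the table:
  <chi_rho, chi_1> = (1/6)[1*(4)*conj(1) + 2*(4)*conj(1) + 3*(-2)*conj(1)]
      = (1/6)[(4) + (8) + (-6)] = 6/6 = 1
  <chi_rho, chi_2> = (1/6)[1*(4)*conj(1) + 2*(4)*conj(1) + 3*(-2)*conj(-1)]
      = (1/6)[(4) + (8) + (6)] = 18/6 = 3
  <chi_rho, chi_3> = (1/6)[1*(4)*conj(2) + 2*(4)*conj(-1) + 3*(-2)*conj(0)]
      = (1/6)[(8) + (-8) + (0)] = 0/6 = 0
Dimension check: dim(rho) = sum (mult * dim) = 1*1 + 3*1 + 0*2 = 4 = chi_rho(e) = 4.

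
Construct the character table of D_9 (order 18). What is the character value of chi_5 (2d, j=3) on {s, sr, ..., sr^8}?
Conjugacy classes: {e} of size 1, {r^1, r^8} of size 2, {r^2, r^7} of size 2, {r^3, r^6} of size 2, {r^4, r^5} of size 2, {s, sr, ..., sr^8} of size 9.
Character table:
  irrep \ class              {e} (size 1)  {r^1, r^8} (size 2)  {r^2, r^7} (size 2)  {r^3, r^6} (size 2)  {r^4, r^5} (size 2)  {s, sr, ..., sr^8} (size 9)
  chi_1 (triv)               1             1                    1                    1                    1                    1                          
  chi_2 (sign: r->1, s->-1)  1             1                    1                    1                    1                    -1                         
  chi_3 (2d, j=1)            2             2*cos(2*pi/9)        2*cos(4*pi/9)        -1                   -2*cos(pi/9)         0                          
  chi_4 (2d, j=2)            2             2*cos(4*pi/9)        -2*cos(pi/9)         -1                   2*cos(2*pi/9)        0                          
  chi_5 (2d, j=3)            2             -1                   -1                   2                    -1                   0                          
  chi_6 (2d, j=4)            2             -2*cos(pi/9)         2*cos(2*pi/9)        -1                   2*cos(4*pi/9)        0                          

Spot check: chi_5 (2d, j=3) on {s, sr, ..., sr^8} = 0.

Solution. D_9 has order 2*9 = 18 with 6 conjugacy classes, hence 6 irreducibles. Sum of squared dims 1 + 1 + 4 + 4 + 4 + 4 = 18 = |G|. Linear characters come from the abelianisation; the 2-dimensional irreps have character r^k -> 2*cos(2*pi*j*k/9), reflections -> 0.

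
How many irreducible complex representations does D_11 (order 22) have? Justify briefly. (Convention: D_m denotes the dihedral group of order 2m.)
7

Explanation: The number of irreducible complex representations of a finite group equals its number of conjugacy classes. D_11 has 7 conjugacy classes ((n+3)/2 for n odd), so D_11 (order 22) has exactly 7 irreducible complex representations.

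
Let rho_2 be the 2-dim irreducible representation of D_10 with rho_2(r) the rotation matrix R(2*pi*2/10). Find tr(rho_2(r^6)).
chi_{rho_2}(r^6) = 2*cos(2*pi*2*6/10) = -1/2 + sqrt(5)/2

Explanation: rho_2(r^6) is rotation by angle 2*pi*2*6/10, whose trace is 2*cos(2*pi*2*6/10) = -1/2 + sqrt(5)/2.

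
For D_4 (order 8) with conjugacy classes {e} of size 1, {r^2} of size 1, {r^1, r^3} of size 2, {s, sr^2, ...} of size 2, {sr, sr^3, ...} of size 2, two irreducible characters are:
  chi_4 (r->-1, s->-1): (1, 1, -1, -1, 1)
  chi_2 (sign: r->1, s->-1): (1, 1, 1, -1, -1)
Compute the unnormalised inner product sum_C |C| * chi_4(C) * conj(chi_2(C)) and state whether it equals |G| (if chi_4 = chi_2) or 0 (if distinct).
Sum = 0; so <chi_4, chi_2> = 0 (distinct irreducibles are orthogonal).

Working: Compute term by term over conjugacy classes (|C| * chi_4(C) * conj(chi_2(C))):
  1*(1)*conj(1) + 1*(1)*conj(1) + 2*(-1)*conj(1) + 2*(-1)*conj(-1) + 2*(1)*conj(-1)
  = (1) + (1) + (-2) + (2) + (-2)
  = 0.
Dividing by |G| = 8 gives 0/8 = 0, matching the row-orthogonality relation <chi_4, chi_2> = [chi_4 = chi_2].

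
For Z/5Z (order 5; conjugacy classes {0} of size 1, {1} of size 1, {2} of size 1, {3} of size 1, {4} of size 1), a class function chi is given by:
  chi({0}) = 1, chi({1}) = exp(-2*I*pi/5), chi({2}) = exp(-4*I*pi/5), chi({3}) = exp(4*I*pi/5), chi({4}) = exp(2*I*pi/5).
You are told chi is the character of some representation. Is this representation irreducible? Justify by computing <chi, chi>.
Irreducible: <chi, chi> = 1.

Argument: <chi, chi> = (1/|G|) sum_C |C| * |chi(C)|^2 = (1/5)[1*|1|^2 + 1*|exp(-2*I*pi/5)|^2 + 1*|exp(-4*I*pi/5)|^2 + 1*|exp(4*I*pi/5)|^2 + 1*|exp(2*I*pi/5)|^2]
  = (1/5)[(1) + (1) + (1) + (1) + (1)] = 5/5 = 1.
(Exp terms are combined using exp(i*s)*conj(exp(i*t)) = exp(i*(s-t)), and sums of them are collapsed using the identity that for every m > 1 the m distinct m-th roots of unity sum to 0, e.g. 1 + exp(2*I*pi/3) + exp(-2*I*pi/3) = 0.)
A character is irreducible iff <chi, chi> = 1, so this representation is irreducible.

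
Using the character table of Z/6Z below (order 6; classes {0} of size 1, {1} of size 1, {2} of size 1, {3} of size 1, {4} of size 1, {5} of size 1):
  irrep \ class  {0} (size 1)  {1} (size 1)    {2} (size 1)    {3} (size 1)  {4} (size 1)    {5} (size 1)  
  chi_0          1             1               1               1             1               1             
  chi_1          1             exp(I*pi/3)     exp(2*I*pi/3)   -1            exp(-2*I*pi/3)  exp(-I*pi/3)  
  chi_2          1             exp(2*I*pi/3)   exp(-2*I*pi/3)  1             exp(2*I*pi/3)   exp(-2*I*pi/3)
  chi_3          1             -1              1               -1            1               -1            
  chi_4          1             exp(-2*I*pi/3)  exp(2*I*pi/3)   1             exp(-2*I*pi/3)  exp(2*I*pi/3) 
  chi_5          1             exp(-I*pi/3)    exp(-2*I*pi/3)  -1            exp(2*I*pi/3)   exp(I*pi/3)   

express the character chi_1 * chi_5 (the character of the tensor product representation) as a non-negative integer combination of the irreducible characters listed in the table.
chi_1 tensor chi_5 = chi_0 (all other irreducibles have multiplicity 0).

Argument: The character of a tensor product is the pointwise product (chi_1 * chi_5)(C) = chi_1(C) * chi_5(C):
  {0}: (1)*(1), {1}: (exp(I*pi/3))*(exp(-I*pi/3)), {2}: (exp(2*I*pi/3))*(exp(-2*I*pi/3)), {3}: (-1)*(-1), {4}: (exp(-2*I*pi/3))*(exp(2*I*pi/3)), {5}: (exp(-I*pi/3))*(exp(I*pi/3))
so (chi_1 * chi_5) takes values
  {0} -> 1, {1} -> 1, {2} -> 1, {3} -> 1, {4} -> 1, {5} -> 1.
Now take the inner product of this character with each irreducible chi from the table, <chi_1*chi_5, chi> = (1/6) sum_C |C| (chi_1*chi_5)(C) conj(chi(C)):
  <chi_1*chi_5, chi_0> = (1/6)[1*(1)*conj(1) + 1*(1)*conj(1) + 1*(1)*conj(1) + 1*(1)*conj(1) + 1*(1)*conj(1) + 1*(1)*conj(1)]
      = (1/6)[(1) + (1) + (1) + (1) + (1) + (1)] = 6/6 = 1
  <chi_1*chi_5, chi_1> = (1/6)[1*(1)*conj(1) + 1*(1)*conj(exp(I*pi/3)) + 1*(1)*conj(exp(2*I*pi/3)) + 1*(1)*conj(-1) + 1*(1)*conj(exp(-2*I*pi/3)) + 1*(1)*conj(exp(-I*pi/3))]
      = (1/6)[(1) + (exp(-I*pi/3)) + (exp(-2*I*pi/3)) + (-1) + (exp(2*I*pi/3)) + (exp(I*pi/3))] = 0/6 = 0
  <chi_1*chi_5, chi_2> = (1/6)[1*(1)*conj(1) + 1*(1)*conj(exp(2*I*pi/3)) + 1*(1)*conj(exp(-2*I*pi/3)) + 1*(1)*conj(1) + 1*(1)*conj(exp(2*I*pi/3)) + 1*(1)*conj(exp(-2*I*pi/3))]
      = (1/6)[(1) + (exp(-2*I*pi/3)) + (exp(2*I*pi/3)) + (1) + (exp(-2*I*pi/3)) + (exp(2*I*pi/3))] = 0/6 = 0
  <chi_1*chi_5, chi_3> = (1/6)[1*(1)*conj(1) + 1*(1)*conj(-1) + 1*(1)*conj(1) + 1*(1)*conj(-1) + 1*(1)*conj(1) + 1*(1)*conj(-1)]
      = (1/6)[(1) + (-1) + (1) + (-1) + (1) + (-1)] = 0/6 = 0
  <chi_1*chi_5, chi_4> = (1/6)[1*(1)*conj(1) + 1*(1)*conj(exp(-2*I*pi/3)) + 1*(1)*conj(exp(2*I*pi/3)) + 1*(1)*conj(1) + 1*(1)*conj(exp(-2*I*pi/3)) + 1*(1)*conj(exp(2*I*pi/3))]
      = (1/6)[(1) + (exp(2*I*pi/3)) + (exp(-2*I*pi/3)) + (1) + (exp(2*I*pi/3)) + (exp(-2*I*pi/3))] = 0/6 = 0
  <chi_1*chi_5, chi_5> = (1/6)[1*(1)*conj(1) + 1*(1)*conj(exp(-I*pi/3)) + 1*(1)*conj(exp(-2*I*pi/3)) + 1*(1)*conj(-1) + 1*(1)*conj(exp(2*I*pi/3)) + 1*(1)*conj(exp(I*pi/3))]
      = (1/6)[(1) + (exp(I*pi/3)) + (exp(2*I*pi/3)) + (-1) + (exp(-2*I*pi/3)) + (exp(-I*pi/3))] = 0/6 = 0
(Exp terms are combined using exp(i*s)*conj(exp(i*t)) = exp(i*(s-t)), and sums of them are collapsed using the identity that for every m > 1 the m distinct m-th roots of unity sum to 0, e.g. 1 + exp(2*I*pi/3) + exp(-2*I*pi/3) = 0.)
Hence the multiplicities are chi_0: 1. Dimension check: dim(chi_1)*dim(chi_5) = 1*1 = 1 and sum (mult * dim) = 1*1 = 1.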